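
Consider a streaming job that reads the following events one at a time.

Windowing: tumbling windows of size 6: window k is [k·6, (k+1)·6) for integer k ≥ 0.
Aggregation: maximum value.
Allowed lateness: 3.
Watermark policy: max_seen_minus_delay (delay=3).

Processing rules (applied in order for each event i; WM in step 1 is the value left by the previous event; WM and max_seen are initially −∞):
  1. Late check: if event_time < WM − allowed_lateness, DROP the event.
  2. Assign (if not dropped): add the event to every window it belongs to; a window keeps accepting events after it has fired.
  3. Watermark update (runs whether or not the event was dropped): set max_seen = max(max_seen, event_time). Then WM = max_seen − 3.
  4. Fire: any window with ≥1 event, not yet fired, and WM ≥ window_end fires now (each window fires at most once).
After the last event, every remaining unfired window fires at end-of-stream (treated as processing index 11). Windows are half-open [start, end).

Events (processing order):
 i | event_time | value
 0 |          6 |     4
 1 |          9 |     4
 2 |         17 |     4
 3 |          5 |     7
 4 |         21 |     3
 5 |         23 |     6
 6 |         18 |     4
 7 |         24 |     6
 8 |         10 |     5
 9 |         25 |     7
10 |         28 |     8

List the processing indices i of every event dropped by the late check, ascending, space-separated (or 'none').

3 8

i=0 t=6 v=4: → [6,12); WM=3
i=1 t=9 v=4: → [6,12); WM=6
i=2 t=17 v=4: → [12,18); WM=14; [6,12) fires=4
i=3 t=5 v=7: DROP (t<14-3); WM=14
i=4 t=21 v=3: → [18,24); WM=18; [12,18) fires=4
i=5 t=23 v=6: → [18,24); WM=20
i=6 t=18 v=4: → [18,24); WM=20
i=7 t=24 v=6: → [24,30); WM=21
i=8 t=10 v=5: DROP (t<21-3); WM=21
i=9 t=25 v=7: → [24,30); WM=22
i=10 t=28 v=8: → [24,30); WM=25; [18,24) fires=6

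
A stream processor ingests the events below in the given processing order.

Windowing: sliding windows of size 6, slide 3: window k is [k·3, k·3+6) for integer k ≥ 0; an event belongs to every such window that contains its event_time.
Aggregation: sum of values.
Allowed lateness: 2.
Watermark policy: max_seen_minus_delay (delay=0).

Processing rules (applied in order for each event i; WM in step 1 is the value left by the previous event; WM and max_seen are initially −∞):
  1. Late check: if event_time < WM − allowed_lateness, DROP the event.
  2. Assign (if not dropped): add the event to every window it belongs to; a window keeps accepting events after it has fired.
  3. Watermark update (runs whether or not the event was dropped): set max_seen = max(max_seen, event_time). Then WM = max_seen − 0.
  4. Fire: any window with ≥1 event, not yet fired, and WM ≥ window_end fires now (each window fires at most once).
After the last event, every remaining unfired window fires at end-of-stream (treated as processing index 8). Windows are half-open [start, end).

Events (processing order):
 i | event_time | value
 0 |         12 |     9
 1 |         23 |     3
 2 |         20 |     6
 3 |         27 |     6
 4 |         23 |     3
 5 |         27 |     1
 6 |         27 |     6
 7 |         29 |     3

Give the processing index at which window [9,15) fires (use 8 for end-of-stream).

1

i=0 t=12 v=9: → [12,18),[9,15); WM=12
i=1 t=23 v=3: → [21,27),[18,24); WM=23; [9,15) fires=9 [12,18) fires=9
i=2 t=20 v=6: DROP (t<23-2); WM=23
i=3 t=27 v=6: → [27,33),[24,30); WM=27; [18,24) fires=3 [21,27) fires=3
i=4 t=23 v=3: DROP (t<27-2); WM=27
i=5 t=27 v=1: → [27,33),[24,30); WM=27
i=6 t=27 v=6: → [27,33),[24,30); WM=27
i=7 t=29 v=3: → [27,33),[24,30); WM=29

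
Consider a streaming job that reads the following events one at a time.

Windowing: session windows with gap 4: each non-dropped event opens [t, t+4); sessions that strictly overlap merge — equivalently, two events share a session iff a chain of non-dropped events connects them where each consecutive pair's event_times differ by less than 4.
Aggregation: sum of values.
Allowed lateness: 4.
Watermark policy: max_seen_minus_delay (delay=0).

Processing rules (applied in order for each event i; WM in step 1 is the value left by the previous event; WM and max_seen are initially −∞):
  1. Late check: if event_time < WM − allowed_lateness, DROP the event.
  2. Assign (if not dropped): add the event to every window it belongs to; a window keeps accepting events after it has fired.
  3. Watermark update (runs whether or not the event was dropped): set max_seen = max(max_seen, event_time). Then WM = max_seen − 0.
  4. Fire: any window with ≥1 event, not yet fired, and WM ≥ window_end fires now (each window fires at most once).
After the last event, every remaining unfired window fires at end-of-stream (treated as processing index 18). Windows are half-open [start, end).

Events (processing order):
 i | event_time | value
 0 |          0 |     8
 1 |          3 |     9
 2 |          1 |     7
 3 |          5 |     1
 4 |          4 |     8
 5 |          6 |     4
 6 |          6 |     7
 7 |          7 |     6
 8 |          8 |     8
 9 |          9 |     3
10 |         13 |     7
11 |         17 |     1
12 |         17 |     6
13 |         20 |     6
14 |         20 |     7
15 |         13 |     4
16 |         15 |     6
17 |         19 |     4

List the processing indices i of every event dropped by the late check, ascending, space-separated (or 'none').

i=0 t=0 v=8: → [0,4); WM=0
i=1 t=3 v=9: → [0,7); WM=3
i=2 t=1 v=7: → [0,7); WM=3
i=3 t=5 v=1: → [0,9); WM=5
i=4 t=4 v=8: → [0,9); WM=5
i=5 t=6 v=4: → [0,10); WM=6
i=6 t=6 v=7: → [0,10); WM=6
i=7 t=7 v=6: → [0,11); WM=7
i=8 t=8 v=8: → [0,12); WM=8
i=9 t=9 v=3: → [0,13); WM=9
i=10 t=13 v=7: → [13,17); WM=13
i=11 t=17 v=1: → [17,21); WM=17
i=12 t=17 v=6: → [17,21); WM=17
i=13 t=20 v=6: → [17,24); WM=20
i=14 t=20 v=7: → [17,24); WM=20
i=15 t=13 v=4: DROP (t<20-4); WM=20
i=16 t=15 v=6: DROP (t<20-4); WM=20
i=17 t=19 v=4: → [17,24); WM=20

15 16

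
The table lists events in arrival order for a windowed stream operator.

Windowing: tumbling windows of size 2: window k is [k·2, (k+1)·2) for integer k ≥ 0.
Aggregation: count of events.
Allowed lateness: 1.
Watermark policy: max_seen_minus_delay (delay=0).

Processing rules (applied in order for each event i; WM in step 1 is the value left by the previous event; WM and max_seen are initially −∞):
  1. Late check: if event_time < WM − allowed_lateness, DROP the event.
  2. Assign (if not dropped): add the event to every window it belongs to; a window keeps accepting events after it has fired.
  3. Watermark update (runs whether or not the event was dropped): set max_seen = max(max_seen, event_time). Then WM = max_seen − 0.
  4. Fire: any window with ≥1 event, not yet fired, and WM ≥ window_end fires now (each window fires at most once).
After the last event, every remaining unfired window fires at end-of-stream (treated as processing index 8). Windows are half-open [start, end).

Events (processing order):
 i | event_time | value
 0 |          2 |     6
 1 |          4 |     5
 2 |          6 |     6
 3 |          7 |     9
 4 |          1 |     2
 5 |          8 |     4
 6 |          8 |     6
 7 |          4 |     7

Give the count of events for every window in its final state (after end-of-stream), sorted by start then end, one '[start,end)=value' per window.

[2,4)=1 [4,6)=1 [6,8)=2 [8,10)=2

i=0 t=2 v=6: → [2,4); WM=2
i=1 t=4 v=5: → [4,6); WM=4; [2,4) fires=1
i=2 t=6 v=6: → [6,8); WM=6; [4,6) fires=1
i=3 t=7 v=9: → [6,8); WM=7
i=4 t=1 v=2: DROP (t<7-1); WM=7
i=5 t=8 v=4: → [8,10); WM=8; [6,8) fires=2
i=6 t=8 v=6: → [8,10); WM=8
i=7 t=4 v=7: DROP (t<8-1); WM=8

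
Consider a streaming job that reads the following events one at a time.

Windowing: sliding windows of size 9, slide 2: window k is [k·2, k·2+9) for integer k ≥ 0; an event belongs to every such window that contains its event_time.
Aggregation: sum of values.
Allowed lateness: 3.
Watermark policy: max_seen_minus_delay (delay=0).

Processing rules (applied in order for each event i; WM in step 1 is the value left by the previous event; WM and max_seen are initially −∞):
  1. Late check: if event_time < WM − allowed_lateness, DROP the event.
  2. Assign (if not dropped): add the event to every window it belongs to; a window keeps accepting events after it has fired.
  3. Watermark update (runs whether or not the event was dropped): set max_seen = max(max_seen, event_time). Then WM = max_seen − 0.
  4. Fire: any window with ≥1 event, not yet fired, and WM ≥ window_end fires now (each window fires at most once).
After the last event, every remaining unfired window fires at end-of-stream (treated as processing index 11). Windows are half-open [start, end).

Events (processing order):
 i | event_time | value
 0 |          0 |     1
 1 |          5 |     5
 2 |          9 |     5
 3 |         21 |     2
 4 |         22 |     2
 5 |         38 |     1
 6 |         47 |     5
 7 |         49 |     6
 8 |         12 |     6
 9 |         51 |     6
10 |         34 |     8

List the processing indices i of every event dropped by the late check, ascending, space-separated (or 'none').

8 10

i=0 t=0 v=1: → [0,9); WM=0
i=1 t=5 v=5: → [4,13),[2,11),[0,9); WM=5
i=2 t=9 v=5: → [8,17),[6,15),[4,13),[2,11); WM=9; [0,9) fires=6
i=3 t=21 v=2: → [20,29),[18,27),[16,25),[14,23); WM=21; [2,11) fires=10 [4,13) fires=10 [6,15) fires=5 [8,17) fires=5
i=4 t=22 v=2: → [22,31),[20,29),[18,27),[16,25),[14,23); WM=22
i=5 t=38 v=1: → [38,47),[36,45),[34,43),[32,41),[30,39); WM=38; [14,23) fires=4 [16,25) fires=4 [18,27) fires=4 [20,29) fires=4 [22,31) fires=2
i=6 t=47 v=5: → [46,55),[44,53),[42,51),[40,49); WM=47; [30,39) fires=1 [32,41) fires=1 [34,43) fires=1 [36,45) fires=1 [38,47) fires=1
i=7 t=49 v=6: → [48,57),[46,55),[44,53),[42,51); WM=49; [40,49) fires=5
i=8 t=12 v=6: DROP (t<49-3); WM=49
i=9 t=51 v=6: → [50,59),[48,57),[46,55),[44,53); WM=51; [42,51) fires=11
i=10 t=34 v=8: DROP (t<51-3); WM=51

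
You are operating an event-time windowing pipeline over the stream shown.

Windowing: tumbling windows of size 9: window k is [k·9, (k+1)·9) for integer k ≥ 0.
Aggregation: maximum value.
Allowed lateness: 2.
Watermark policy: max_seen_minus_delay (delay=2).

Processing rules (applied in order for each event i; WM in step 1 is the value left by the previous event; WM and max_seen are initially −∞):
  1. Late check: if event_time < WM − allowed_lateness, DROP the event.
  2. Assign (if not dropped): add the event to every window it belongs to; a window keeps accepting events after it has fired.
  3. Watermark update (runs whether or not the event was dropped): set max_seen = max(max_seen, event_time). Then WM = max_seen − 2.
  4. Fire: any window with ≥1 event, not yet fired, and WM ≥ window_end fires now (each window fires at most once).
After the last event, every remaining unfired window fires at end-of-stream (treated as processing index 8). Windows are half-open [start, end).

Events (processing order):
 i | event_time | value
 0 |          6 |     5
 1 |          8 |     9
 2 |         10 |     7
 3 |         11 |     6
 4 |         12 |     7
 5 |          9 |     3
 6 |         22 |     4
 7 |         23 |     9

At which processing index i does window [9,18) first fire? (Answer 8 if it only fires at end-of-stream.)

6

i=0 t=6 v=5: → [0,9); WM=4
i=1 t=8 v=9: → [0,9); WM=6
i=2 t=10 v=7: → [9,18); WM=8
i=3 t=11 v=6: → [9,18); WM=9; [0,9) fires=9
i=4 t=12 v=7: → [9,18); WM=10
i=5 t=9 v=3: → [9,18); WM=10
i=6 t=22 v=4: → [18,27); WM=20; [9,18) fires=7
i=7 t=23 v=9: → [18,27); WM=21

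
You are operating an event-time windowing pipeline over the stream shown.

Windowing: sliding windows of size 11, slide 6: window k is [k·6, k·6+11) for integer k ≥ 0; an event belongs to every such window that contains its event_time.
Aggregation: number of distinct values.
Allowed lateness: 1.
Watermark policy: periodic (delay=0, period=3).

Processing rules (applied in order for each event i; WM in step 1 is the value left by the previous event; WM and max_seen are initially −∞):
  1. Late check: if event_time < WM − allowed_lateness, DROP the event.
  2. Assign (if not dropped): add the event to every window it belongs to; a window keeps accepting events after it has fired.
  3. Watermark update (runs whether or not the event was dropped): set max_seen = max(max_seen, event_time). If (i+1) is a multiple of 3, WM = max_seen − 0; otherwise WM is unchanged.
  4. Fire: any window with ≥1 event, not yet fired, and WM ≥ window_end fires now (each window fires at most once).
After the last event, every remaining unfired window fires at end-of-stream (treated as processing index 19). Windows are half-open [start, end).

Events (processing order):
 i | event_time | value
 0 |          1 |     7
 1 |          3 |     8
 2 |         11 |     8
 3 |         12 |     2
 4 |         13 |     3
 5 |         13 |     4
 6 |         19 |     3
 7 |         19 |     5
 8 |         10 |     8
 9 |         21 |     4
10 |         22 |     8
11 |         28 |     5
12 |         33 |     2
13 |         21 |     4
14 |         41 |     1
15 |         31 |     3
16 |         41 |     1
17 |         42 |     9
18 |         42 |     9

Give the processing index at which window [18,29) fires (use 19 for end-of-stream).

14

i=0 t=1 v=7: → [0,11); WM=−∞
i=1 t=3 v=8: → [0,11); WM=−∞
i=2 t=11 v=8: → [6,17); WM=11; [0,11) fires=2
i=3 t=12 v=2: → [12,23),[6,17); WM=11
i=4 t=13 v=3: → [12,23),[6,17); WM=11
i=5 t=13 v=4: → [12,23),[6,17); WM=13
i=6 t=19 v=3: → [18,29),[12,23); WM=13
i=7 t=19 v=5: → [18,29),[12,23); WM=13
i=8 t=10 v=8: DROP (t<13-1); WM=19; [6,17) fires=4
i=9 t=21 v=4: → [18,29),[12,23); WM=19
i=10 t=22 v=8: → [18,29),[12,23); WM=19
i=11 t=28 v=5: → [24,35),[18,29); WM=28; [12,23) fires=5
i=12 t=33 v=2: → [30,41),[24,35); WM=28
i=13 t=21 v=4: DROP (t<28-1); WM=28
i=14 t=41 v=1: → [36,47); WM=41; [18,29) fires=4 [24,35) fires=2 [30,41) fires=1
i=15 t=31 v=3: DROP (t<41-1); WM=41
i=16 t=41 v=1: → [36,47); WM=41
i=17 t=42 v=9: → [42,53),[36,47); WM=42
i=18 t=42 v=9: → [42,53),[36,47); WM=42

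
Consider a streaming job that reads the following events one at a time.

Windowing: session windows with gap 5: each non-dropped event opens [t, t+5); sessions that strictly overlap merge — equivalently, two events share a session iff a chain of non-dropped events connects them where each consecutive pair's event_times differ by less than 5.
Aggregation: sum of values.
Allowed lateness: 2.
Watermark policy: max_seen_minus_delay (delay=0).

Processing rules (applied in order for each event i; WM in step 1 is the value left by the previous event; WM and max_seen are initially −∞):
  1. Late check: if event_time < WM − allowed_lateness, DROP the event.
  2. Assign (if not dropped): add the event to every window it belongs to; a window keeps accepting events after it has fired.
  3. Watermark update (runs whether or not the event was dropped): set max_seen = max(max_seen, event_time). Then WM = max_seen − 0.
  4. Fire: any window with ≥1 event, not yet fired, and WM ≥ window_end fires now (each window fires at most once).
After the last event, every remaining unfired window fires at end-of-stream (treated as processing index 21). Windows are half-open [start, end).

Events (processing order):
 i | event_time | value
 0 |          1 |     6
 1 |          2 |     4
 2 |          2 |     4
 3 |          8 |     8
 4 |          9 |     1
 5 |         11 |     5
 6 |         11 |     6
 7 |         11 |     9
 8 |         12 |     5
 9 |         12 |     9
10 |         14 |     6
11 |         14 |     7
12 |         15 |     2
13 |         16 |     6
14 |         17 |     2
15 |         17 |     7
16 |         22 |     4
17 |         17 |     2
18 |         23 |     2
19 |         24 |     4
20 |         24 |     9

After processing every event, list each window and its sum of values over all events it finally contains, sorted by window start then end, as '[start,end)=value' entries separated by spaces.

[1,7)=14 [8,22)=73 [22,29)=19

i=0 t=1 v=6: → [1,6); WM=1
i=1 t=2 v=4: → [1,7); WM=2
i=2 t=2 v=4: → [1,7); WM=2
i=3 t=8 v=8: → [8,13); WM=8
i=4 t=9 v=1: → [8,14); WM=9
i=5 t=11 v=5: → [8,16); WM=11
i=6 t=11 v=6: → [8,16); WM=11
i=7 t=11 v=9: → [8,16); WM=11
i=8 t=12 v=5: → [8,17); WM=12
i=9 t=12 v=9: → [8,17); WM=12
i=10 t=14 v=6: → [8,19); WM=14
i=11 t=14 v=7: → [8,19); WM=14
i=12 t=15 v=2: → [8,20); WM=15
i=13 t=16 v=6: → [8,21); WM=16
i=14 t=17 v=2: → [8,22); WM=17
i=15 t=17 v=7: → [8,22); WM=17
i=16 t=22 v=4: → [22,27); WM=22
i=17 t=17 v=2: DROP (t<22-2); WM=22
i=18 t=23 v=2: → [22,28); WM=23
i=19 t=24 v=4: → [22,29); WM=24
i=20 t=24 v=9: → [22,29); WM=24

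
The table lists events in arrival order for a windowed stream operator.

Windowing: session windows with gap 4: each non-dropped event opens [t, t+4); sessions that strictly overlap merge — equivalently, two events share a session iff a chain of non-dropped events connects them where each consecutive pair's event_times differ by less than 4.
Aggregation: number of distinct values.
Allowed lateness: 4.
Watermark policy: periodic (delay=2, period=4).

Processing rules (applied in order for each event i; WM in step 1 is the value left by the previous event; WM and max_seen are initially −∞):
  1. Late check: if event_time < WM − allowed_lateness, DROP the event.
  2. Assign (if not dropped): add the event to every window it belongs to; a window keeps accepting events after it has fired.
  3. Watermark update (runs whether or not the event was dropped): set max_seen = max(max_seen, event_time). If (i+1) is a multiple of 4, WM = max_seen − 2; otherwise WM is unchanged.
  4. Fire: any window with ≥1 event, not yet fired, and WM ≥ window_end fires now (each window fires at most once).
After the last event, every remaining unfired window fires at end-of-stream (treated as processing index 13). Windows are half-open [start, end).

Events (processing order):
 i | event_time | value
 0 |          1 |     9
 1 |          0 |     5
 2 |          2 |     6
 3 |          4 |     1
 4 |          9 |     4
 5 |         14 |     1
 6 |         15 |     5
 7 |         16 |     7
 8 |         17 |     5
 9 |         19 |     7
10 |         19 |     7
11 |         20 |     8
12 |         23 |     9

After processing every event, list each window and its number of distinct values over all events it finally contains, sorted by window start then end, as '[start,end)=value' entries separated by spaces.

i=0 t=1 v=9: → [1,5); WM=−∞
i=1 t=0 v=5: → [0,5); WM=−∞
i=2 t=2 v=6: → [0,6); WM=−∞
i=3 t=4 v=1: → [0,8); WM=2
i=4 t=9 v=4: → [9,13); WM=2
i=5 t=14 v=1: → [14,18); WM=2
i=6 t=15 v=5: → [14,19); WM=2
i=7 t=16 v=7: → [14,20); WM=14
i=8 t=17 v=5: → [14,21); WM=14
i=9 t=19 v=7: → [14,23); WM=14
i=10 t=19 v=7: → [14,23); WM=14
i=11 t=20 v=8: → [14,24); WM=18
i=12 t=23 v=9: → [14,27); WM=18

[0,8)=4 [9,13)=1 [14,27)=5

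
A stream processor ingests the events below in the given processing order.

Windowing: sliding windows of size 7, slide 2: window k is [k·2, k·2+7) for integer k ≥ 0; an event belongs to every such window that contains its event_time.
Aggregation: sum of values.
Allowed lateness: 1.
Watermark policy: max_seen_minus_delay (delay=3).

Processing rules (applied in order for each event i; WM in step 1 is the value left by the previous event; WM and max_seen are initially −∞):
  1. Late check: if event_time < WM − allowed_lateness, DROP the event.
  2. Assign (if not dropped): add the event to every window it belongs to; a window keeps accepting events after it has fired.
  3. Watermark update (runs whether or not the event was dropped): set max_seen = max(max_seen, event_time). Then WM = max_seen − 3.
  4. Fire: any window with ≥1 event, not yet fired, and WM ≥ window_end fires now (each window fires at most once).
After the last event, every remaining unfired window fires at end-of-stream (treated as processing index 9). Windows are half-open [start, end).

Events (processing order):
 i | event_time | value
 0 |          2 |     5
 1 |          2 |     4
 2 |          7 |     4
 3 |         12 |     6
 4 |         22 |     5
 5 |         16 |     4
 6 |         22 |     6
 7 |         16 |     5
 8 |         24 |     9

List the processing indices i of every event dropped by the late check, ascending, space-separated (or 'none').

5 7

i=0 t=2 v=5: → [2,9),[0,7); WM=-1
i=1 t=2 v=4: → [2,9),[0,7); WM=-1
i=2 t=7 v=4: → [6,13),[4,11),[2,9); WM=4
i=3 t=12 v=6: → [12,19),[10,17),[8,15),[6,13); WM=9; [0,7) fires=9 [2,9) fires=13
i=4 t=22 v=5: → [22,29),[20,27),[18,25),[16,23); WM=19; [4,11) fires=4 [6,13) fires=10 [8,15) fires=6 [10,17) fires=6 [12,19) fires=6
i=5 t=16 v=4: DROP (t<19-1); WM=19
i=6 t=22 v=6: → [22,29),[20,27),[18,25),[16,23); WM=19
i=7 t=16 v=5: DROP (t<19-1); WM=19
i=8 t=24 v=9: → [24,31),[22,29),[20,27),[18,25); WM=21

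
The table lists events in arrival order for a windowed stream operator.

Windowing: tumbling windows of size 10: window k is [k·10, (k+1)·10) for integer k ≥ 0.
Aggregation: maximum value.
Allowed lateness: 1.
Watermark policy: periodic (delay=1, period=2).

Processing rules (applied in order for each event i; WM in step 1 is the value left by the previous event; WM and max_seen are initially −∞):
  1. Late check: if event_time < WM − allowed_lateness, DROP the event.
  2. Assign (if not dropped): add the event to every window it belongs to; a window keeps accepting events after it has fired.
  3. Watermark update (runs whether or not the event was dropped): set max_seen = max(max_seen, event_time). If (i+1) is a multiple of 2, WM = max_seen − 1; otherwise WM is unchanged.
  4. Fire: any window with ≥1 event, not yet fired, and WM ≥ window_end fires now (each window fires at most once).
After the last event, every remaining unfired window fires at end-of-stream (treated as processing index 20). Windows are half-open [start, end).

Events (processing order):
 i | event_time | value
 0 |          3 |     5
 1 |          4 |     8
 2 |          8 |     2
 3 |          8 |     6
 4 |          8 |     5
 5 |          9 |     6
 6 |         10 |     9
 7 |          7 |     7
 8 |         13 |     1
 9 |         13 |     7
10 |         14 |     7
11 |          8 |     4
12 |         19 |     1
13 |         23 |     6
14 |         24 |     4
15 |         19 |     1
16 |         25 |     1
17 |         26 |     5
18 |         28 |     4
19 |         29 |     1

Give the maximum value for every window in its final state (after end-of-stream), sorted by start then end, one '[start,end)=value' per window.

[0,10)=8 [10,20)=9 [20,30)=6

i=0 t=3 v=5: → [0,10); WM=−∞
i=1 t=4 v=8: → [0,10); WM=3
i=2 t=8 v=2: → [0,10); WM=3
i=3 t=8 v=6: → [0,10); WM=7
i=4 t=8 v=5: → [0,10); WM=7
i=5 t=9 v=6: → [0,10); WM=8
i=6 t=10 v=9: → [10,20); WM=8
i=7 t=7 v=7: → [0,10); WM=9
i=8 t=13 v=1: → [10,20); WM=9
i=9 t=13 v=7: → [10,20); WM=12; [0,10) fires=8
i=10 t=14 v=7: → [10,20); WM=12
i=11 t=8 v=4: DROP (t<12-1); WM=13
i=12 t=19 v=1: → [10,20); WM=13
i=13 t=23 v=6: → [20,30); WM=22; [10,20) fires=9
i=14 t=24 v=4: → [20,30); WM=22
i=15 t=19 v=1: DROP (t<22-1); WM=23
i=16 t=25 v=1: → [20,30); WM=23
i=17 t=26 v=5: → [20,30); WM=25
i=18 t=28 v=4: → [20,30); WM=25
i=19 t=29 v=1: → [20,30); WM=28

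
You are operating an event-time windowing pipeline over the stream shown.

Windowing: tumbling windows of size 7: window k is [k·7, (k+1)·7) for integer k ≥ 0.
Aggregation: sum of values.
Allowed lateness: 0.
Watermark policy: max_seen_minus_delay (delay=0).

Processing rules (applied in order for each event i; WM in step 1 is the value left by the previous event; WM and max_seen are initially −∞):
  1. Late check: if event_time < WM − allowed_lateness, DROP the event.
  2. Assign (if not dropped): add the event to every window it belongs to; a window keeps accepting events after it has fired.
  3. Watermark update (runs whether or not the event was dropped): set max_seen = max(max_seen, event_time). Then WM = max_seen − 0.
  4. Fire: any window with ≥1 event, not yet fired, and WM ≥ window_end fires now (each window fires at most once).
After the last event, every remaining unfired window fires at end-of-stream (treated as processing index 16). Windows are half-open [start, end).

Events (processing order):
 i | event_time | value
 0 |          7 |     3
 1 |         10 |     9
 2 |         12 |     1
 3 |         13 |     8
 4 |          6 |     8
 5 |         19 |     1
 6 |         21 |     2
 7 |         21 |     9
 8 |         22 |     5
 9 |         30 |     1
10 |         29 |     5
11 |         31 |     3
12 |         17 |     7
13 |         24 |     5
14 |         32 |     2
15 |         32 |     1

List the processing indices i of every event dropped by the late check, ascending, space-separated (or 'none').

4 10 12 13

i=0 t=7 v=3: → [7,14); WM=7
i=1 t=10 v=9: → [7,14); WM=10
i=2 t=12 v=1: → [7,14); WM=12
i=3 t=13 v=8: → [7,14); WM=13
i=4 t=6 v=8: DROP (t<13-0); WM=13
i=5 t=19 v=1: → [14,21); WM=19; [7,14) fires=21
i=6 t=21 v=2: → [21,28); WM=21; [14,21) fires=1
i=7 t=21 v=9: → [21,28); WM=21
i=8 t=22 v=5: → [21,28); WM=22
i=9 t=30 v=1: → [28,35); WM=30; [21,28) fires=16
i=10 t=29 v=5: DROP (t<30-0); WM=30
i=11 t=31 v=3: → [28,35); WM=31
i=12 t=17 v=7: DROP (t<31-0); WM=31
i=13 t=24 v=5: DROP (t<31-0); WM=31
i=14 t=32 v=2: → [28,35); WM=32
i=15 t=32 v=1: → [28,35); WM=32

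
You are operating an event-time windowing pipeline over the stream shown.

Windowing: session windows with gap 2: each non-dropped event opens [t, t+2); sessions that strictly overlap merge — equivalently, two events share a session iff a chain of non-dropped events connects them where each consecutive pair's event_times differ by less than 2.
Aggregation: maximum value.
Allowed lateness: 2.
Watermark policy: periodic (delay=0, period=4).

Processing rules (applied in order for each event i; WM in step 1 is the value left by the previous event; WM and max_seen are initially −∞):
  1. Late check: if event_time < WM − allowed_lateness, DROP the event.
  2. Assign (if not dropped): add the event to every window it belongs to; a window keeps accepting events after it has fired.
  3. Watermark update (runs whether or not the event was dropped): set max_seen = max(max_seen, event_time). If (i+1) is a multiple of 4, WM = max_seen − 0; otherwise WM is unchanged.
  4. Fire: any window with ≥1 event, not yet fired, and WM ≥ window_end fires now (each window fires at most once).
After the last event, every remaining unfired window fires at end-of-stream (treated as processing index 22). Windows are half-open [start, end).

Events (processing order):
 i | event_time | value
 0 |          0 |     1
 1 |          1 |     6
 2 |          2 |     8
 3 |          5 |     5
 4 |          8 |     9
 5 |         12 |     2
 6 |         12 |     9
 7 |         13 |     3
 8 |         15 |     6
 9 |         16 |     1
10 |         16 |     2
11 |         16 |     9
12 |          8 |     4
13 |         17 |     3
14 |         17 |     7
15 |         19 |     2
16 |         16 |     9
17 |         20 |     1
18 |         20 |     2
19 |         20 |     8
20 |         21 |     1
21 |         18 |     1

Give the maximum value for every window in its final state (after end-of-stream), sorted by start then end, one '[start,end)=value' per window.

[0,4)=8 [5,7)=5 [8,10)=9 [12,15)=9 [15,23)=9

i=0 t=0 v=1: → [0,2); WM=−∞
i=1 t=1 v=6: → [0,3); WM=−∞
i=2 t=2 v=8: → [0,4); WM=−∞
i=3 t=5 v=5: → [5,7); WM=5
i=4 t=8 v=9: → [8,10); WM=5
i=5 t=12 v=2: → [12,14); WM=5
i=6 t=12 v=9: → [12,14); WM=5
i=7 t=13 v=3: → [12,15); WM=13
i=8 t=15 v=6: → [15,17); WM=13
i=9 t=16 v=1: → [15,18); WM=13
i=10 t=16 v=2: → [15,18); WM=13
i=11 t=16 v=9: → [15,18); WM=16
i=12 t=8 v=4: DROP (t<16-2); WM=16
i=13 t=17 v=3: → [15,19); WM=16
i=14 t=17 v=7: → [15,19); WM=16
i=15 t=19 v=2: → [19,21); WM=19
i=16 t=16 v=9: DROP (t<19-2); WM=19
i=17 t=20 v=1: → [19,22); WM=19
i=18 t=20 v=2: → [19,22); WM=19
i=19 t=20 v=8: → [19,22); WM=20
i=20 t=21 v=1: → [19,23); WM=20
i=21 t=18 v=1: → [15,23); WM=20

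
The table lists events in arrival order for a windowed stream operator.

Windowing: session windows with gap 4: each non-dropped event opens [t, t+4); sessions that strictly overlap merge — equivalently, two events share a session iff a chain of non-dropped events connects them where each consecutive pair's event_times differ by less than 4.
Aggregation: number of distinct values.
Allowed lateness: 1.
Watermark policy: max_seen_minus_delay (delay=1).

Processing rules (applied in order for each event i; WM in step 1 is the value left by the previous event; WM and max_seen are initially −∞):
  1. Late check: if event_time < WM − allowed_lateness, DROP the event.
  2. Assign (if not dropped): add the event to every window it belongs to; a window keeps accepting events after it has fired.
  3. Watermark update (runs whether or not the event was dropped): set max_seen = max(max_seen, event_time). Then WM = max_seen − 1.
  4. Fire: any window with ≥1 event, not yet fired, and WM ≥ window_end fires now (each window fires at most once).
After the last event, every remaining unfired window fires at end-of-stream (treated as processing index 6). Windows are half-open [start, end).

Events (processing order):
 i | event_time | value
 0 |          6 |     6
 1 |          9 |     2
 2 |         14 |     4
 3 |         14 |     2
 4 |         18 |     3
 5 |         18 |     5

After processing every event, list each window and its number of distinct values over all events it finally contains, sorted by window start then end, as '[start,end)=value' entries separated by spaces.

i=0 t=6 v=6: → [6,10); WM=5
i=1 t=9 v=2: → [6,13); WM=8
i=2 t=14 v=4: → [14,18); WM=13
i=3 t=14 v=2: → [14,18); WM=13
i=4 t=18 v=3: → [18,22); WM=17
i=5 t=18 v=5: → [18,22); WM=17

[6,13)=2 [14,18)=2 [18,22)=2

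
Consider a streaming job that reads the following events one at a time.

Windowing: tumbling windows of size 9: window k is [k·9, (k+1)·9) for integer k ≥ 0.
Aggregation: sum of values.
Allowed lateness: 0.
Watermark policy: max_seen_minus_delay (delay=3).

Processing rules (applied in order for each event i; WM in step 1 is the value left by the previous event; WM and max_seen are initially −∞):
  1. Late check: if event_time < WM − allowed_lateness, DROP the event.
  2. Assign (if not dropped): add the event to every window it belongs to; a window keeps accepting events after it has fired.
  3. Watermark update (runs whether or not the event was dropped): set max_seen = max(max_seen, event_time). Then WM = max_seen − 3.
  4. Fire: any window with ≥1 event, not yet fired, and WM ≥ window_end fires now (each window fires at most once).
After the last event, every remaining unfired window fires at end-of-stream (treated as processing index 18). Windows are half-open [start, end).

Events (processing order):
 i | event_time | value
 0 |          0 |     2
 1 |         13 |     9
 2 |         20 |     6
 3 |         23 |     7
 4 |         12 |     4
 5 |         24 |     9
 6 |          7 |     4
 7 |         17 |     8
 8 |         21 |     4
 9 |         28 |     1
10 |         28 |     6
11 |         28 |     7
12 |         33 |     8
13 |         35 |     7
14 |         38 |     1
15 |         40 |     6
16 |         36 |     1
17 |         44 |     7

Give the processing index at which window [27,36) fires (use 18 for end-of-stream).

15

i=0 t=0 v=2: → [0,9); WM=-3
i=1 t=13 v=9: → [9,18); WM=10; [0,9) fires=2
i=2 t=20 v=6: → [18,27); WM=17
i=3 t=23 v=7: → [18,27); WM=20; [9,18) fires=9
i=4 t=12 v=4: DROP (t<20-0); WM=20
i=5 t=24 v=9: → [18,27); WM=21
i=6 t=7 v=4: DROP (t<21-0); WM=21
i=7 t=17 v=8: DROP (t<21-0); WM=21
i=8 t=21 v=4: → [18,27); WM=21
i=9 t=28 v=1: → [27,36); WM=25
i=10 t=28 v=6: → [27,36); WM=25
i=11 t=28 v=7: → [27,36); WM=25
i=12 t=33 v=8: → [27,36); WM=30; [18,27) fires=26
i=13 t=35 v=7: → [27,36); WM=32
i=14 t=38 v=1: → [36,45); WM=35
i=15 t=40 v=6: → [36,45); WM=37; [27,36) fires=29
i=16 t=36 v=1: DROP (t<37-0); WM=37
i=17 t=44 v=7: → [36,45); WM=41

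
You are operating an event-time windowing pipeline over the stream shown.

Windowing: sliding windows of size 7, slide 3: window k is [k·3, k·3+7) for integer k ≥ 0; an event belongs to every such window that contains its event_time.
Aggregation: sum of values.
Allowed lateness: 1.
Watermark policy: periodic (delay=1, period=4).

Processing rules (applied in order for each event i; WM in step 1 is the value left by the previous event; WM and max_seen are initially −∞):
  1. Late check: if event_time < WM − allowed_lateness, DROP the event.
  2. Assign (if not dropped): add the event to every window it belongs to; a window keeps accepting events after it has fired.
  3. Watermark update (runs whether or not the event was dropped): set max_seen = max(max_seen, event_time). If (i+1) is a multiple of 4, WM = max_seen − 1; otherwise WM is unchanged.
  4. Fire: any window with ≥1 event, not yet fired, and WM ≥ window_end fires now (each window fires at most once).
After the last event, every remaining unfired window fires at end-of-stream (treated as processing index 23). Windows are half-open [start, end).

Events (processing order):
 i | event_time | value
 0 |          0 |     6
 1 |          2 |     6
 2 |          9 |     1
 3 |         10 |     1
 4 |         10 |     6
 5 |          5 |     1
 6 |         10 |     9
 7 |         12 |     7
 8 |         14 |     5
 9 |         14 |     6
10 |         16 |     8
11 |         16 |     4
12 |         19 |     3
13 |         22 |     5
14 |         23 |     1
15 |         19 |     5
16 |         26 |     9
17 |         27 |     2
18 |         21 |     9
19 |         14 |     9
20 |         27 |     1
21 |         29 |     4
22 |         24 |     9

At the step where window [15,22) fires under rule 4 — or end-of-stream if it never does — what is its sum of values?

20

i=0 t=0 v=6: → [0,7); WM=−∞
i=1 t=2 v=6: → [0,7); WM=−∞
i=2 t=9 v=1: → [9,16),[6,13),[3,10); WM=−∞
i=3 t=10 v=1: → [9,16),[6,13); WM=9; [0,7) fires=12
i=4 t=10 v=6: → [9,16),[6,13); WM=9
i=5 t=5 v=1: DROP (t<9-1); WM=9
i=6 t=10 v=9: → [9,16),[6,13); WM=9
i=7 t=12 v=7: → [12,19),[9,16),[6,13); WM=11; [3,10) fires=1
i=8 t=14 v=5: → [12,19),[9,16); WM=11
i=9 t=14 v=6: → [12,19),[9,16); WM=11
i=10 t=16 v=8: → [15,22),[12,19); WM=11
i=11 t=16 v=4: → [15,22),[12,19); WM=15; [6,13) fires=24
i=12 t=19 v=3: → [18,25),[15,22); WM=15
i=13 t=22 v=5: → [21,28),[18,25); WM=15
i=14 t=23 v=1: → [21,28),[18,25); WM=15
i=15 t=19 v=5: → [18,25),[15,22); WM=22; [9,16) fires=35 [12,19) fires=30 [15,22) fires=20
i=16 t=26 v=9: → [24,31),[21,28); WM=22
i=17 t=27 v=2: → [27,34),[24,31),[21,28); WM=22
i=18 t=21 v=9: → [21,28),[18,25),[15,22); WM=22
i=19 t=14 v=9: DROP (t<22-1); WM=26; [18,25) fires=23
i=20 t=27 v=1: → [27,34),[24,31),[21,28); WM=26
i=21 t=29 v=4: → [27,34),[24,31); WM=26
i=22 t=24 v=9: DROP (t<26-1); WM=26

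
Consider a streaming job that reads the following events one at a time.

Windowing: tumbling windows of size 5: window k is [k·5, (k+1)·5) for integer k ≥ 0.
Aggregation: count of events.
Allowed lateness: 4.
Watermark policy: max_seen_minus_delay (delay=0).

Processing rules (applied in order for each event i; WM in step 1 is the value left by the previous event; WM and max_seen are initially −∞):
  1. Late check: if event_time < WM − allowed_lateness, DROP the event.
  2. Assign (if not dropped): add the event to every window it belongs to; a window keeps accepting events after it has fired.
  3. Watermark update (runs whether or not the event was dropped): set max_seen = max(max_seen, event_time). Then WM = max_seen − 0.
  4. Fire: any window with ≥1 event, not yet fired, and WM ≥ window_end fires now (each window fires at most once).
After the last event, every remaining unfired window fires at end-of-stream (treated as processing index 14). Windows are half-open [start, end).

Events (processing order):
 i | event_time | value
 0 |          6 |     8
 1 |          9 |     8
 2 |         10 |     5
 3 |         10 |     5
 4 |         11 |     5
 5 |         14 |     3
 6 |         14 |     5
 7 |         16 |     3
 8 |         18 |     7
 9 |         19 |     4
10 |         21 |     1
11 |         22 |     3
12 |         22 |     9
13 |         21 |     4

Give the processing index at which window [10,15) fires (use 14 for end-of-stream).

7

i=0 t=6 v=8: → [5,10); WM=6
i=1 t=9 v=8: → [5,10); WM=9
i=2 t=10 v=5: → [10,15); WM=10; [5,10) fires=2
i=3 t=10 v=5: → [10,15); WM=10
i=4 t=11 v=5: → [10,15); WM=11
i=5 t=14 v=3: → [10,15); WM=14
i=6 t=14 v=5: → [10,15); WM=14
i=7 t=16 v=3: → [15,20); WM=16; [10,15) fires=5
i=8 t=18 v=7: → [15,20); WM=18
i=9 t=19 v=4: → [15,20); WM=19
i=10 t=21 v=1: → [20,25); WM=21; [15,20) fires=3
i=11 t=22 v=3: → [20,25); WM=22
i=12 t=22 v=9: → [20,25); WM=22
i=13 t=21 v=4: → [20,25); WM=22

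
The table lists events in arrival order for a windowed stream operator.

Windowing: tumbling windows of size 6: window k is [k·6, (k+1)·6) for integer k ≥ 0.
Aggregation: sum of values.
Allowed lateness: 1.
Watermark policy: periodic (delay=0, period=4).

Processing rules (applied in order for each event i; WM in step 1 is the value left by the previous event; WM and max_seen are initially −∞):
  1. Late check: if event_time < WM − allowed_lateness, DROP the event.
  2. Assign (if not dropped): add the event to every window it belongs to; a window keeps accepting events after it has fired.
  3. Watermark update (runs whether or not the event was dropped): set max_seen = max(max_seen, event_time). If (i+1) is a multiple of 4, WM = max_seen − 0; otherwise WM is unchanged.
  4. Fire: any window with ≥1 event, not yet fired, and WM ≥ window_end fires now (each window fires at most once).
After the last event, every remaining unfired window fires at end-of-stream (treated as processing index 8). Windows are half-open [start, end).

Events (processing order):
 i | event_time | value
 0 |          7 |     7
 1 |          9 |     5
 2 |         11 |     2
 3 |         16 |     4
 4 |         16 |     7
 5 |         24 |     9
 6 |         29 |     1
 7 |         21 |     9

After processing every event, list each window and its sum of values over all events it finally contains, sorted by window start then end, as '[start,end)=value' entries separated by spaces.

i=0 t=7 v=7: → [6,12); WM=−∞
i=1 t=9 v=5: → [6,12); WM=−∞
i=2 t=11 v=2: → [6,12); WM=−∞
i=3 t=16 v=4: → [12,18); WM=16; [6,12) fires=14
i=4 t=16 v=7: → [12,18); WM=16
i=5 t=24 v=9: → [24,30); WM=16
i=6 t=29 v=1: → [24,30); WM=16
i=7 t=21 v=9: → [18,24); WM=29; [12,18) fires=11 [18,24) fires=9

[6,12)=14 [12,18)=11 [18,24)=9 [24,30)=10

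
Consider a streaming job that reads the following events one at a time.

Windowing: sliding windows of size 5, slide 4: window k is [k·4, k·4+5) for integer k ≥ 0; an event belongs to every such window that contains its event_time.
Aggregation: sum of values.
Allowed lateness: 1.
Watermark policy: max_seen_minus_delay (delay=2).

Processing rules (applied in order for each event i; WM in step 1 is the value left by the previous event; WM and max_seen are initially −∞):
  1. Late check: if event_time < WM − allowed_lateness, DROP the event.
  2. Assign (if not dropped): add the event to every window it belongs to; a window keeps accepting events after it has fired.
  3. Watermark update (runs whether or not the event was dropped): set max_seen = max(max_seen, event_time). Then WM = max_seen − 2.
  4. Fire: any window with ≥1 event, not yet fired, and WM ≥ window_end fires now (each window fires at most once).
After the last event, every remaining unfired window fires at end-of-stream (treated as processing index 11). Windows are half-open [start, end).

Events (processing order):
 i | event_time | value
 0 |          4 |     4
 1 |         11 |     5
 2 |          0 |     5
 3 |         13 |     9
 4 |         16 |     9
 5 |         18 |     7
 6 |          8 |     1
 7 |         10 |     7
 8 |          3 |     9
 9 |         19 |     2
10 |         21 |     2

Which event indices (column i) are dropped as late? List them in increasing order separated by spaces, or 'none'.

2 6 7 8

i=0 t=4 v=4: → [4,9),[0,5); WM=2
i=1 t=11 v=5: → [8,13); WM=9; [0,5) fires=4 [4,9) fires=4
i=2 t=0 v=5: DROP (t<9-1); WM=9
i=3 t=13 v=9: → [12,17); WM=11
i=4 t=16 v=9: → [16,21),[12,17); WM=14; [8,13) fires=5
i=5 t=18 v=7: → [16,21); WM=16
i=6 t=8 v=1: DROP (t<16-1); WM=16
i=7 t=10 v=7: DROP (t<16-1); WM=16
i=8 t=3 v=9: DROP (t<16-1); WM=16
i=9 t=19 v=2: → [16,21); WM=17; [12,17) fires=18
i=10 t=21 v=2: → [20,25); WM=19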